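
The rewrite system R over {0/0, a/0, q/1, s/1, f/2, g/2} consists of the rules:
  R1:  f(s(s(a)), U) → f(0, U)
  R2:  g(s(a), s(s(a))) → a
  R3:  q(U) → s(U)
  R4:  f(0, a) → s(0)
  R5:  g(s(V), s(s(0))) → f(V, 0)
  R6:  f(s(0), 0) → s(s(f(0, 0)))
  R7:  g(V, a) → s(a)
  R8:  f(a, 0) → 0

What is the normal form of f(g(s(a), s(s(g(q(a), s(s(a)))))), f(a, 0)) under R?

0

1. f(g(s(a), s(s(g(q(a), s(s(a)))))), f(a, 0))  →  f(g(s(a), s(s(g(s(a), s(s(a)))))), f(a, 0))   [R3 at 1.2.1.1.1]
2. f(g(s(a), s(s(g(s(a), s(s(a)))))), f(a, 0))  →  f(g(s(a), s(s(a))), f(a, 0))   [R2 at 1.2.1.1]
3. f(g(s(a), s(s(a))), f(a, 0))  →  f(a, f(a, 0))   [R2 at 1]
4. f(a, f(a, 0))  →  f(a, 0)   [R8 at 2]
5. f(a, 0)  →  0   [R8 at ε]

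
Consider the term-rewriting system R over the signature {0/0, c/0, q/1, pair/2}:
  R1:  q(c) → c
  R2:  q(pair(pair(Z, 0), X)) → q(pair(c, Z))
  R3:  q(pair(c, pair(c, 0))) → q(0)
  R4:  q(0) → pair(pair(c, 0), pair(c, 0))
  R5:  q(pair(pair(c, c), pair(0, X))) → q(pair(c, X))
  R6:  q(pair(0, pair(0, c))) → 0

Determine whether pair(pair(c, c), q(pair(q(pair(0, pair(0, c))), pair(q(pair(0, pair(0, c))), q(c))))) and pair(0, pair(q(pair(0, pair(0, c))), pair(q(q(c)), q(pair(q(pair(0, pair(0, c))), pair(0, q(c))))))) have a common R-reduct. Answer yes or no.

Reduce t₁ = pair(pair(c, c), q(pair(q(pair(0, pair(0, c))), pair(q(pair(0, pair(0, c))), q(c))))):
1. pair(pair(c, c), q(pair(q(pair(0, pair(0, c))), pair(q(pair(0, pair(0, c))), q(c)))))  →  pair(pair(c, c), q(pair(0, pair(q(pair(0, pair(0, c))), q(c)))))   [R6 at 2.1.1]
2. pair(pair(c, c), q(pair(0, pair(q(pair(0, pair(0, c))), q(c)))))  →  pair(pair(c, c), q(pair(0, pair(0, q(c)))))   [R6 at 2.1.2.1]
3. pair(pair(c, c), q(pair(0, pair(0, q(c)))))  →  pair(pair(c, c), q(pair(0, pair(0, c))))   [R1 at 2.1.2.2]
4. pair(pair(c, c), q(pair(0, pair(0, c))))  →  pair(pair(c, c), 0)   [R6 at 2]

Reduce t₂ = pair(0, pair(q(pair(0, pair(0, c))), pair(q(q(c)), q(pair(q(pair(0, pair(0, c))), pair(0, q(c))))))):
1. pair(0, pair(q(pair(0, pair(0, c))), pair(q(q(c)), q(pair(q(pair(0, pair(0, c))), pair(0, q(c)))))))  →  pair(0, pair(0, pair(q(q(c)), q(pair(q(pair(0, pair(0, c))), pair(0, q(c)))))))   [R6 at 2.1]
2. pair(0, pair(0, pair(q(q(c)), q(pair(q(pair(0, pair(0, c))), pair(0, q(c)))))))  →  pair(0, pair(0, pair(q(c), q(pair(q(pair(0, pair(0, c))), pair(0, q(c)))))))   [R1 at 2.2.1.1]
3. pair(0, pair(0, pair(q(c), q(pair(q(pair(0, pair(0, c))), pair(0, q(c)))))))  →  pair(0, pair(0, pair(c, q(pair(q(pair(0, pair(0, c))), pair(0, q(c)))))))   [R1 at 2.2.1]
4. pair(0, pair(0, pair(c, q(pair(q(pair(0, pair(0, c))), pair(0, q(c)))))))  →  pair(0, pair(0, pair(c, q(pair(0, pair(0, q(c)))))))   [R6 at 2.2.2.1.1]
5. pair(0, pair(0, pair(c, q(pair(0, pair(0, q(c)))))))  →  pair(0, pair(0, pair(c, q(pair(0, pair(0, c))))))   [R1 at 2.2.2.1.2.2]
6. pair(0, pair(0, pair(c, q(pair(0, pair(0, c))))))  →  pair(0, pair(0, pair(c, 0)))   [R6 at 2.2.2]

no — NF(t₁) = pair(pair(c, c), 0), NF(t₂) = pair(0, pair(0, pair(c, 0)))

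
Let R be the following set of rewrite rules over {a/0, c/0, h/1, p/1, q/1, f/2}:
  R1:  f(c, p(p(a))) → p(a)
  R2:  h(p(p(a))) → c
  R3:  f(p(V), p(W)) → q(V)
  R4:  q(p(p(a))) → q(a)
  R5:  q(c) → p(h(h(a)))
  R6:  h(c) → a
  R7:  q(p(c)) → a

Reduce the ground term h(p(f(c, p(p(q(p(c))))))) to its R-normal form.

c

1. h(p(f(c, p(p(q(p(c)))))))  →  h(p(f(c, p(p(a)))))   [R7 at 1.1.2.1.1]
2. h(p(f(c, p(p(a)))))  →  h(p(p(a)))   [R1 at 1.1]
3. h(p(p(a)))  →  c   [R2 at ε]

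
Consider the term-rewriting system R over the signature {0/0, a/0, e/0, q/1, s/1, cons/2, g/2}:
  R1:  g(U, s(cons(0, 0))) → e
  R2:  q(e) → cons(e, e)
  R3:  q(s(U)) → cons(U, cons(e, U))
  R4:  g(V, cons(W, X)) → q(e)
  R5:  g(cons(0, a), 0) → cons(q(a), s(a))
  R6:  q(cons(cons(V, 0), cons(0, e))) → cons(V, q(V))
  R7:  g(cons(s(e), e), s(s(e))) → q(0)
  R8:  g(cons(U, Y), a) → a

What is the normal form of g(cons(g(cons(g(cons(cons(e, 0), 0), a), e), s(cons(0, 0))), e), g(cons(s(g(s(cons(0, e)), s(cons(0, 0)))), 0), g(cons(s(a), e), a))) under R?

a

1. g(cons(g(cons(g(cons(cons(e, 0), 0), a), e), s(cons(0, 0))), e), g(cons(s(g(s(cons(0, e)), s(cons(0, 0)))), 0), g(cons(s(a), e), a)))  →  g(cons(e, e), g(cons(s(g(s(cons(0, e)), s(cons(0, 0)))), 0), g(cons(s(a), e), a)))   [R1 at 1.1]
2. g(cons(e, e), g(cons(s(g(s(cons(0, e)), s(cons(0, 0)))), 0), g(cons(s(a), e), a)))  →  g(cons(e, e), g(cons(s(e), 0), g(cons(s(a), e), a)))   [R1 at 2.1.1.1]
3. g(cons(e, e), g(cons(s(e), 0), g(cons(s(a), e), a)))  →  g(cons(e, e), g(cons(s(e), 0), a))   [R8 at 2.2]
4. g(cons(e, e), g(cons(s(e), 0), a))  →  g(cons(e, e), a)   [R8 at 2]
5. g(cons(e, e), a)  →  a   [R8 at ε]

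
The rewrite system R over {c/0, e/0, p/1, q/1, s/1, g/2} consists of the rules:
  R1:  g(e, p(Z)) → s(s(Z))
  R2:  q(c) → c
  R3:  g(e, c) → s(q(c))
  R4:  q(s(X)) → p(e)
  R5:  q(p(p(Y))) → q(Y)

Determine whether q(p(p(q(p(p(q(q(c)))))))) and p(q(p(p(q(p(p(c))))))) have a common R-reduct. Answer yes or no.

no — NF(t₁) = c, NF(t₂) = p(c)

Reduce t₁ = q(p(p(q(p(p(q(q(c)))))))):
1. q(p(p(q(p(p(q(q(c))))))))  →  q(q(p(p(q(q(c))))))   [R5 at ε]
2. q(q(p(p(q(q(c))))))  →  q(q(q(q(c))))   [R5 at 1]
3. q(q(q(q(c))))  →  q(q(q(c)))   [R2 at 1.1.1]
4. q(q(q(c)))  →  q(q(c))   [R2 at 1.1]
5. q(q(c))  →  q(c)   [R2 at 1]
6. q(c)  →  c   [R2 at ε]

Reduce t₂ = p(q(p(p(q(p(p(c))))))):
1. p(q(p(p(q(p(p(c)))))))  →  p(q(q(p(p(c)))))   [R5 at 1]
2. p(q(q(p(p(c)))))  →  p(q(q(c)))   [R5 at 1.1]
3. p(q(q(c)))  →  p(q(c))   [R2 at 1.1]
4. p(q(c))  →  p(c)   [R2 at 1]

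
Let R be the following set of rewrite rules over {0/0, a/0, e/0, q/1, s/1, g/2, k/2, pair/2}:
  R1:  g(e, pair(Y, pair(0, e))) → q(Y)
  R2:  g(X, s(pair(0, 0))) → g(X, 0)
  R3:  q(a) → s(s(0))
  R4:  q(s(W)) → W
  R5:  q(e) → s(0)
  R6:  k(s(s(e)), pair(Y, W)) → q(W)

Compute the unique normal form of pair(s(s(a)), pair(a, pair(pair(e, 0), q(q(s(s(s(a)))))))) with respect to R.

1. pair(s(s(a)), pair(a, pair(pair(e, 0), q(q(s(s(s(a))))))))  →  pair(s(s(a)), pair(a, pair(pair(e, 0), q(s(s(a))))))   [R4 at 2.2.2.1]
2. pair(s(s(a)), pair(a, pair(pair(e, 0), q(s(s(a))))))  →  pair(s(s(a)), pair(a, pair(pair(e, 0), s(a))))   [R4 at 2.2.2]

pair(s(s(a)), pair(a, pair(pair(e, 0), s(a))))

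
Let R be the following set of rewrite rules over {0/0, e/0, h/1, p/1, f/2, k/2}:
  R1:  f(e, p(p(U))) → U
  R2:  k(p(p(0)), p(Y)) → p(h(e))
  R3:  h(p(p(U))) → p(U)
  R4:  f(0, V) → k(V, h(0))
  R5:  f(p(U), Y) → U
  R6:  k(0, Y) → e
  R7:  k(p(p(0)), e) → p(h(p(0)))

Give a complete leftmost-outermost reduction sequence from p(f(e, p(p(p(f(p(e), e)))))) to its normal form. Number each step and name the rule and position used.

p(p(e))

1. p(f(e, p(p(p(f(p(e), e))))))  →  p(p(f(p(e), e)))   [R1 at 1]
2. p(p(f(p(e), e)))  →  p(p(e))   [R5 at 1.1]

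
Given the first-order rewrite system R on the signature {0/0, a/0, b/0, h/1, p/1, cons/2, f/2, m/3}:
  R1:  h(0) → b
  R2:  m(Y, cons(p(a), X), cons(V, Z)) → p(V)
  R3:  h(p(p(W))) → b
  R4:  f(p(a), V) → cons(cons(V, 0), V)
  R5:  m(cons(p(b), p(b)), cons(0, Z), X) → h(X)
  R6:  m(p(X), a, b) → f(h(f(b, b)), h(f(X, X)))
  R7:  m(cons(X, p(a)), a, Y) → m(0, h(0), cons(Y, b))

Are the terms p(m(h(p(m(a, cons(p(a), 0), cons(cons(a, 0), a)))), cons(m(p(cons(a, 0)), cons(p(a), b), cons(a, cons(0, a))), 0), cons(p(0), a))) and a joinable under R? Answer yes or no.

Reduce t₁ = p(m(h(p(m(a, cons(p(a), 0), cons(cons(a, 0), a)))), cons(m(p(cons(a, 0)), cons(p(a), b), cons(a, cons(0, a))), 0), cons(p(0), a))):
1. p(m(h(p(m(a, cons(p(a), 0), cons(cons(a, 0), a)))), cons(m(p(cons(a, 0)), cons(p(a), b), cons(a, cons(0, a))), 0), cons(p(0), a)))  →  p(m(h(p(p(cons(a, 0)))), cons(m(p(cons(a, 0)), cons(p(a), b), cons(a, cons(0, a))), 0), cons(p(0), a)))   [R2 at 1.1.1.1]
2. p(m(h(p(p(cons(a, 0)))), cons(m(p(cons(a, 0)), cons(p(a), b), cons(a, cons(0, a))), 0), cons(p(0), a)))  →  p(m(b, cons(m(p(cons(a, 0)), cons(p(a), b), cons(a, cons(0, a))), 0), cons(p(0), a)))   [R3 at 1.1]
3. p(m(b, cons(m(p(cons(a, 0)), cons(p(a), b), cons(a, cons(0, a))), 0), cons(p(0), a)))  →  p(m(b, cons(p(a), 0), cons(p(0), a)))   [R2 at 1.2.1]
4. p(m(b, cons(p(a), 0), cons(p(0), a)))  →  p(p(p(0)))   [R2 at 1]

Reduce t₂ = a:

no — NF(t₁) = p(p(p(0))), NF(t₂) = a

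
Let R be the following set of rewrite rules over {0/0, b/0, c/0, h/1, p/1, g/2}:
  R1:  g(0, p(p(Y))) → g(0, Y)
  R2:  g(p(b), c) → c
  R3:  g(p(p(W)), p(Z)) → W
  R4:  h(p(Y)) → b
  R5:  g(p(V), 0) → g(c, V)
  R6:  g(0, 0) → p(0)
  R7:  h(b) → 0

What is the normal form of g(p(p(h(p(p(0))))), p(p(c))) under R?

1. g(p(p(h(p(p(0))))), p(p(c)))  →  h(p(p(0)))   [R3 at ε]
2. h(p(p(0)))  →  b   [R4 at ε]

b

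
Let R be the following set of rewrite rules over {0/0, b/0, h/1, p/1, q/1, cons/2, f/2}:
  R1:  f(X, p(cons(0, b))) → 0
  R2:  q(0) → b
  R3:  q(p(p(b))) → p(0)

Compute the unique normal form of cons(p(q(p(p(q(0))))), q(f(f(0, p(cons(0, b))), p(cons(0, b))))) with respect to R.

cons(p(p(0)), b)

1. cons(p(q(p(p(q(0))))), q(f(f(0, p(cons(0, b))), p(cons(0, b)))))  →  cons(p(q(p(p(b)))), q(f(f(0, p(cons(0, b))), p(cons(0, b)))))   [R2 at 1.1.1.1.1]
2. cons(p(q(p(p(b)))), q(f(f(0, p(cons(0, b))), p(cons(0, b)))))  →  cons(p(p(0)), q(f(f(0, p(cons(0, b))), p(cons(0, b)))))   [R3 at 1.1]
3. cons(p(p(0)), q(f(f(0, p(cons(0, b))), p(cons(0, b)))))  →  cons(p(p(0)), q(0))   [R1 at 2.1]
4. cons(p(p(0)), q(0))  →  cons(p(p(0)), b)   [R2 at 2]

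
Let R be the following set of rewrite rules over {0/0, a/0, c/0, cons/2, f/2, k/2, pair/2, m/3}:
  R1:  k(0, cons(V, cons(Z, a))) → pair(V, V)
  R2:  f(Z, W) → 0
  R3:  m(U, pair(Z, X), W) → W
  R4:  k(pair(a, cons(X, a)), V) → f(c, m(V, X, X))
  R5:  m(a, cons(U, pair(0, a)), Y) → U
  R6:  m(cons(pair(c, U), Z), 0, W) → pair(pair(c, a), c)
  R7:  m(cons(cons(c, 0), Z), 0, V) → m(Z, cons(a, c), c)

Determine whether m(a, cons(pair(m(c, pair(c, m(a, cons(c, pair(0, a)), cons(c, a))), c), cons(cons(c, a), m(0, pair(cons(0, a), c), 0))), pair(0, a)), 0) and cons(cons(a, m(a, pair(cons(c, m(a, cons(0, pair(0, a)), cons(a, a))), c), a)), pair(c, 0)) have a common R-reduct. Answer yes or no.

Reduce t₁ = m(a, cons(pair(m(c, pair(c, m(a, cons(c, pair(0, a)), cons(c, a))), c), cons(cons(c, a), m(0, pair(cons(0, a), c), 0))), pair(0, a)), 0):
1. m(a, cons(pair(m(c, pair(c, m(a, cons(c, pair(0, a)), cons(c, a))), c), cons(cons(c, a), m(0, pair(cons(0, a), c), 0))), pair(0, a)), 0)  →  pair(m(c, pair(c, m(a, cons(c, pair(0, a)), cons(c, a))), c), cons(cons(c, a), m(0, pair(cons(0, a), c), 0)))   [R5 at ε]
2. pair(m(c, pair(c, m(a, cons(c, pair(0, a)), cons(c, a))), c), cons(cons(c, a), m(0, pair(cons(0, a), c), 0)))  →  pair(c, cons(cons(c, a), m(0, pair(cons(0, a), c), 0)))   [R3 at 1]
3. pair(c, cons(cons(c, a), m(0, pair(cons(0, a), c), 0)))  →  pair(c, cons(cons(c, a), 0))   [R3 at 2.2]

Reduce t₂ = cons(cons(a, m(a, pair(cons(c, m(a, cons(0, pair(0, a)), cons(a, a))), c), a)), pair(c, 0)):
1. cons(cons(a, m(a, pair(cons(c, m(a, cons(0, pair(0, a)), cons(a, a))), c), a)), pair(c, 0))  →  cons(cons(a, a), pair(c, 0))   [R3 at 1.2]

no — NF(t₁) = pair(c, cons(cons(c, a), 0)), NF(t₂) = cons(cons(a, a), pair(c, 0))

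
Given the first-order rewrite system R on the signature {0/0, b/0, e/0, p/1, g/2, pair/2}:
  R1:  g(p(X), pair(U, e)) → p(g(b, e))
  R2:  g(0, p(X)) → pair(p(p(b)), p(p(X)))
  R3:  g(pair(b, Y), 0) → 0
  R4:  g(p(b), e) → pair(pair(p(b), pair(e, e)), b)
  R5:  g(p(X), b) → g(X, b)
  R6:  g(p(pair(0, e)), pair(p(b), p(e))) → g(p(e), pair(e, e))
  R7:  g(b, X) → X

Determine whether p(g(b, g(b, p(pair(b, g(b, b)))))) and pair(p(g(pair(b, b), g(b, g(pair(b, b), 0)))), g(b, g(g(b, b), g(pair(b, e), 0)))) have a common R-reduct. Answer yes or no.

no — NF(t₁) = p(p(pair(b, b))), NF(t₂) = pair(p(0), 0)

Reduce t₁ = p(g(b, g(b, p(pair(b, g(b, b)))))):
1. p(g(b, g(b, p(pair(b, g(b, b))))))  →  p(g(b, p(pair(b, g(b, b)))))   [R7 at 1]
2. p(g(b, p(pair(b, g(b, b)))))  →  p(p(pair(b, g(b, b))))   [R7 at 1]
3. p(p(pair(b, g(b, b))))  →  p(p(pair(b, b)))   [R7 at 1.1.2]

Reduce t₂ = pair(p(g(pair(b, b), g(b, g(pair(b, b), 0)))), g(b, g(g(b, b), g(pair(b, e), 0)))):
1. pair(p(g(pair(b, b), g(b, g(pair(b, b), 0)))), g(b, g(g(b, b), g(pair(b, e), 0))))  →  pair(p(g(pair(b, b), g(pair(b, b), 0))), g(b, g(g(b, b), g(pair(b, e), 0))))   [R7 at 1.1.2]
2. pair(p(g(pair(b, b), g(pair(b, b), 0))), g(b, g(g(b, b), g(pair(b, e), 0))))  →  pair(p(g(pair(b, b), 0)), g(b, g(g(b, b), g(pair(b, e), 0))))   [R3 at 1.1.2]
3. pair(p(g(pair(b, b), 0)), g(b, g(g(b, b), g(pair(b, e), 0))))  →  pair(p(0), g(b, g(g(b, b), g(pair(b, e), 0))))   [R3 at 1.1]
4. pair(p(0), g(b, g(g(b, b), g(pair(b, e), 0))))  →  pair(p(0), g(g(b, b), g(pair(b, e), 0)))   [R7 at 2]
5. pair(p(0), g(g(b, b), g(pair(b, e), 0)))  →  pair(p(0), g(b, g(pair(b, e), 0)))   [R7 at 2.1]
6. pair(p(0), g(b, g(pair(b, e), 0)))  →  pair(p(0), g(pair(b, e), 0))   [R7 at 2]
7. pair(p(0), g(pair(b, e), 0))  →  pair(p(0), 0)   [R3 at 2]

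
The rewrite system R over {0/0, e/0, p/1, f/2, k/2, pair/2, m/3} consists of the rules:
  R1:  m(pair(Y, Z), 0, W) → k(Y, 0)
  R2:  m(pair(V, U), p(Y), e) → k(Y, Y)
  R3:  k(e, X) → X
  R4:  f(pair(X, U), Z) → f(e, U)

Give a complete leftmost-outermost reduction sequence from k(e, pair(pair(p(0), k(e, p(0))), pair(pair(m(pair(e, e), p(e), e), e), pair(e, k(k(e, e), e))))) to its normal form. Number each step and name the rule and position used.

1. k(e, pair(pair(p(0), k(e, p(0))), pair(pair(m(pair(e, e), p(e), e), e), pair(e, k(k(e, e), e)))))  →  pair(pair(p(0), k(e, p(0))), pair(pair(m(pair(e, e), p(e), e), e), pair(e, k(k(e, e), e))))   [R3 at ε]
2. pair(pair(p(0), k(e, p(0))), pair(pair(m(pair(e, e), p(e), e), e), pair(e, k(k(e, e), e))))  →  pair(pair(p(0), p(0)), pair(pair(m(pair(e, e), p(e), e), e), pair(e, k(k(e, e), e))))   [R3 at 1.2]
3. pair(pair(p(0), p(0)), pair(pair(m(pair(e, e), p(e), e), e), pair(e, k(k(e, e), e))))  →  pair(pair(p(0), p(0)), pair(pair(k(e, e), e), pair(e, k(k(e, e), e))))   [R2 at 2.1.1]
4. pair(pair(p(0), p(0)), pair(pair(k(e, e), e), pair(e, k(k(e, e), e))))  →  pair(pair(p(0), p(0)), pair(pair(e, e), pair(e, k(k(e, e), e))))   [R3 at 2.1.1]
5. pair(pair(p(0), p(0)), pair(pair(e, e), pair(e, k(k(e, e), e))))  →  pair(pair(p(0), p(0)), pair(pair(e, e), pair(e, k(e, e))))   [R3 at 2.2.2.1]
6. pair(pair(p(0), p(0)), pair(pair(e, e), pair(e, k(e, e))))  →  pair(pair(p(0), p(0)), pair(pair(e, e), pair(e, e)))   [R3 at 2.2.2]

pair(pair(p(0), p(0)), pair(pair(e, e), pair(e, e)))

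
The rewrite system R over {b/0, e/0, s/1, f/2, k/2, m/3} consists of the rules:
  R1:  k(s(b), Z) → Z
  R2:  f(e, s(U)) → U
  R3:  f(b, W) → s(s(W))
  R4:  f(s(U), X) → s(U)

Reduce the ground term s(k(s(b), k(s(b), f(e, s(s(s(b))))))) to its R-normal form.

1. s(k(s(b), k(s(b), f(e, s(s(s(b)))))))  →  s(k(s(b), f(e, s(s(s(b))))))   [R1 at 1]
2. s(k(s(b), f(e, s(s(s(b))))))  →  s(f(e, s(s(s(b)))))   [R1 at 1]
3. s(f(e, s(s(s(b)))))  →  s(s(s(b)))   [R2 at 1]

s(s(s(b)))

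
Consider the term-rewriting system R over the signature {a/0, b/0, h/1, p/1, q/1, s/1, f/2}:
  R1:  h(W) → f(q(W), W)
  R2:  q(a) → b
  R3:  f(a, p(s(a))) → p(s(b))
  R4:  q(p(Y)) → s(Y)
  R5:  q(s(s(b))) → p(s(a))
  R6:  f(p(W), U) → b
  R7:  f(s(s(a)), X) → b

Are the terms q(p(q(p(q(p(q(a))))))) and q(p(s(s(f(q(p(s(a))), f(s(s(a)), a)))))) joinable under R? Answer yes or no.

yes — NF(t₁) = s(s(s(b))), NF(t₂) = s(s(s(b)))

Reduce t₁ = q(p(q(p(q(p(q(a))))))):
1. q(p(q(p(q(p(q(a)))))))  →  s(q(p(q(p(q(a))))))   [R4 at ε]
2. s(q(p(q(p(q(a))))))  →  s(s(q(p(q(a)))))   [R4 at 1]
3. s(s(q(p(q(a)))))  →  s(s(s(q(a))))   [R4 at 1.1]
4. s(s(s(q(a))))  →  s(s(s(b)))   [R2 at 1.1.1]

Reduce t₂ = q(p(s(s(f(q(p(s(a))), f(s(s(a)), a)))))):
1. q(p(s(s(f(q(p(s(a))), f(s(s(a)), a))))))  →  s(s(s(f(q(p(s(a))), f(s(s(a)), a)))))   [R4 at ε]
2. s(s(s(f(q(p(s(a))), f(s(s(a)), a)))))  →  s(s(s(f(s(s(a)), f(s(s(a)), a)))))   [R4 at 1.1.1.1]
3. s(s(s(f(s(s(a)), f(s(s(a)), a)))))  →  s(s(s(b)))   [R7 at 1.1.1]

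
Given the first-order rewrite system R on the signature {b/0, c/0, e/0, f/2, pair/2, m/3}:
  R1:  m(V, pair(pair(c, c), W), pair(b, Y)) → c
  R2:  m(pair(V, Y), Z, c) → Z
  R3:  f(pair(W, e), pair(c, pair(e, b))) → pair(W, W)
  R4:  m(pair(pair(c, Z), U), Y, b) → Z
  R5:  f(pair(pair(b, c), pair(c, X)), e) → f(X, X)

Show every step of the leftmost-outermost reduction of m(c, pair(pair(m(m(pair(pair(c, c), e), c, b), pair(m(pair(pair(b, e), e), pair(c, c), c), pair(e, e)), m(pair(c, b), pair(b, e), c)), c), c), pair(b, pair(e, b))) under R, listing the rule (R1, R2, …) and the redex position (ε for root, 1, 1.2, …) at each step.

1. m(c, pair(pair(m(m(pair(pair(c, c), e), c, b), pair(m(pair(pair(b, e), e), pair(c, c), c), pair(e, e)), m(pair(c, b), pair(b, e), c)), c), c), pair(b, pair(e, b)))  →  m(c, pair(pair(m(c, pair(m(pair(pair(b, e), e), pair(c, c), c), pair(e, e)), m(pair(c, b), pair(b, e), c)), c), c), pair(b, pair(e, b)))   [R4 at 2.1.1.1]
2. m(c, pair(pair(m(c, pair(m(pair(pair(b, e), e), pair(c, c), c), pair(e, e)), m(pair(c, b), pair(b, e), c)), c), c), pair(b, pair(e, b)))  →  m(c, pair(pair(m(c, pair(pair(c, c), pair(e, e)), m(pair(c, b), pair(b, e), c)), c), c), pair(b, pair(e, b)))   [R2 at 2.1.1.2.1]
3. m(c, pair(pair(m(c, pair(pair(c, c), pair(e, e)), m(pair(c, b), pair(b, e), c)), c), c), pair(b, pair(e, b)))  →  m(c, pair(pair(m(c, pair(pair(c, c), pair(e, e)), pair(b, e)), c), c), pair(b, pair(e, b)))   [R2 at 2.1.1.3]
4. m(c, pair(pair(m(c, pair(pair(c, c), pair(e, e)), pair(b, e)), c), c), pair(b, pair(e, b)))  →  m(c, pair(pair(c, c), c), pair(b, pair(e, b)))   [R1 at 2.1.1]
5. m(c, pair(pair(c, c), c), pair(b, pair(e, b)))  →  c   [R1 at ε]

c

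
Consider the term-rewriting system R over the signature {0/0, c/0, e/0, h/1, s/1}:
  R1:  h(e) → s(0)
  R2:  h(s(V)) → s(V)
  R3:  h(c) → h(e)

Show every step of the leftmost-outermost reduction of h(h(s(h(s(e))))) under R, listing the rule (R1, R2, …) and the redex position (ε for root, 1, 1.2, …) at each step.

1. h(h(s(h(s(e)))))  →  h(s(h(s(e))))   [R2 at 1]
2. h(s(h(s(e))))  →  s(h(s(e)))   [R2 at ε]
3. s(h(s(e)))  →  s(s(e))   [R2 at 1]

s(s(e))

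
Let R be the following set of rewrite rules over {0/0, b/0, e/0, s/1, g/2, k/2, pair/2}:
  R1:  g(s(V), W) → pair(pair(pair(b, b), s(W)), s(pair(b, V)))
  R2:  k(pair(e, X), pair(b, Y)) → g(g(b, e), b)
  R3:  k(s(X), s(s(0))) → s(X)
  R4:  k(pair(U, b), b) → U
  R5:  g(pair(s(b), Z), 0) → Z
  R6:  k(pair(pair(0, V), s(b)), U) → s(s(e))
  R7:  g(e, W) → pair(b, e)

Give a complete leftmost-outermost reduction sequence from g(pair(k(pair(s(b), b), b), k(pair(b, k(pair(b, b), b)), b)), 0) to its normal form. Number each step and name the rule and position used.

1. g(pair(k(pair(s(b), b), b), k(pair(b, k(pair(b, b), b)), b)), 0)  →  g(pair(s(b), k(pair(b, k(pair(b, b), b)), b)), 0)   [R4 at 1.1]
2. g(pair(s(b), k(pair(b, k(pair(b, b), b)), b)), 0)  →  k(pair(b, k(pair(b, b), b)), b)   [R5 at ε]
3. k(pair(b, k(pair(b, b), b)), b)  →  k(pair(b, b), b)   [R4 at 1.2]
4. k(pair(b, b), b)  →  b   [R4 at ε]

b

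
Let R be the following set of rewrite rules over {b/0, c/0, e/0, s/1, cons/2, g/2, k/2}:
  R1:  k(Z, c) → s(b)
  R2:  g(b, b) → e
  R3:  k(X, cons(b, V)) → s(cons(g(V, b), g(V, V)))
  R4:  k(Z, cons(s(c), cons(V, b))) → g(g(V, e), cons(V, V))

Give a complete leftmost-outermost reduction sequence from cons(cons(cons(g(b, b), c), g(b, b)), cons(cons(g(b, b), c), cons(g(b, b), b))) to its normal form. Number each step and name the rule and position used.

1. cons(cons(cons(g(b, b), c), g(b, b)), cons(cons(g(b, b), c), cons(g(b, b), b)))  →  cons(cons(cons(e, c), g(b, b)), cons(cons(g(b, b), c), cons(g(b, b), b)))   [R2 at 1.1.1]
2. cons(cons(cons(e, c), g(b, b)), cons(cons(g(b, b), c), cons(g(b, b), b)))  →  cons(cons(cons(e, c), e), cons(cons(g(b, b), c), cons(g(b, b), b)))   [R2 at 1.2]
3. cons(cons(cons(e, c), e), cons(cons(g(b, b), c), cons(g(b, b), b)))  →  cons(cons(cons(e, c), e), cons(cons(e, c), cons(g(b, b), b)))   [R2 at 2.1.1]
4. cons(cons(cons(e, c), e), cons(cons(e, c), cons(g(b, b), b)))  →  cons(cons(cons(e, c), e), cons(cons(e, c), cons(e, b)))   [R2 at 2.2.1]

cons(cons(cons(e, c), e), cons(cons(e, c), cons(e, b)))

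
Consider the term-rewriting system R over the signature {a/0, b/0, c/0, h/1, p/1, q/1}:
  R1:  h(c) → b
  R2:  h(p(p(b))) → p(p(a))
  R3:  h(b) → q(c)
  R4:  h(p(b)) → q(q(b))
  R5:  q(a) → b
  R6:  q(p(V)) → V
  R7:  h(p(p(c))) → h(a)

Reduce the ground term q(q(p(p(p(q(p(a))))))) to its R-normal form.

p(a)

1. q(q(p(p(p(q(p(a)))))))  →  q(p(p(q(p(a)))))   [R6 at 1]
2. q(p(p(q(p(a)))))  →  p(q(p(a)))   [R6 at ε]
3. p(q(p(a)))  →  p(a)   [R6 at 1]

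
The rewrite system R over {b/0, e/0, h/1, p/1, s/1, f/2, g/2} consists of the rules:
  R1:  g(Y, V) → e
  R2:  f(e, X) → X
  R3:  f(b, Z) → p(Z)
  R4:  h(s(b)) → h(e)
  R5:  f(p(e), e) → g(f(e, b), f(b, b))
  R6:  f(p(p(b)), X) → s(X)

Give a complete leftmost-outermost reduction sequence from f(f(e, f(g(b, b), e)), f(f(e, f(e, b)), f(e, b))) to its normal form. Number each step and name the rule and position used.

1. f(f(e, f(g(b, b), e)), f(f(e, f(e, b)), f(e, b)))  →  f(f(g(b, b), e), f(f(e, f(e, b)), f(e, b)))   [R2 at 1]
2. f(f(g(b, b), e), f(f(e, f(e, b)), f(e, b)))  →  f(f(e, e), f(f(e, f(e, b)), f(e, b)))   [R1 at 1.1]
3. f(f(e, e), f(f(e, f(e, b)), f(e, b)))  →  f(e, f(f(e, f(e, b)), f(e, b)))   [R2 at 1]
4. f(e, f(f(e, f(e, b)), f(e, b)))  →  f(f(e, f(e, b)), f(e, b))   [R2 at ε]
5. f(f(e, f(e, b)), f(e, b))  →  f(f(e, b), f(e, b))   [R2 at 1]
6. f(f(e, b), f(e, b))  →  f(b, f(e, b))   [R2 at 1]
7. f(b, f(e, b))  →  p(f(e, b))   [R3 at ε]
8. p(f(e, b))  →  p(b)   [R2 at 1]

p(b)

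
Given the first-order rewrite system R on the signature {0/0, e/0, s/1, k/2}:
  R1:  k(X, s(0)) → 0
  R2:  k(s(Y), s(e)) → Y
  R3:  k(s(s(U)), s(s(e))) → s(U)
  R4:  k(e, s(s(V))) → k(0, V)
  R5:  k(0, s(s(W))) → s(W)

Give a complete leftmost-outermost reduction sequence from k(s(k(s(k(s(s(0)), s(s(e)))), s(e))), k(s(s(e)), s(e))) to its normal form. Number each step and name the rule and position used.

1. k(s(k(s(k(s(s(0)), s(s(e)))), s(e))), k(s(s(e)), s(e)))  →  k(s(k(s(s(0)), s(s(e)))), k(s(s(e)), s(e)))   [R2 at 1.1]
2. k(s(k(s(s(0)), s(s(e)))), k(s(s(e)), s(e)))  →  k(s(s(0)), k(s(s(e)), s(e)))   [R3 at 1.1]
3. k(s(s(0)), k(s(s(e)), s(e)))  →  k(s(s(0)), s(e))   [R2 at 2]
4. k(s(s(0)), s(e))  →  s(0)   [R2 at ε]

s(0)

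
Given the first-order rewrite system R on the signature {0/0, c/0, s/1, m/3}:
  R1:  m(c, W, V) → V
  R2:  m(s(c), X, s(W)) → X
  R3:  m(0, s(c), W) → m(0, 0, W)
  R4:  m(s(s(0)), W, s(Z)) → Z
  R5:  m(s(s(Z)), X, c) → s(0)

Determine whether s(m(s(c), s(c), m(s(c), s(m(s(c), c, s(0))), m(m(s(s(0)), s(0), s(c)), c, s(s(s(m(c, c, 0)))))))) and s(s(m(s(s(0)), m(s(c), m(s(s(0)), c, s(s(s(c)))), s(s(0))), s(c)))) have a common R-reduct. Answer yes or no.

yes — NF(t₁) = s(s(c)), NF(t₂) = s(s(c))

Reduce t₁ = s(m(s(c), s(c), m(s(c), s(m(s(c), c, s(0))), m(m(s(s(0)), s(0), s(c)), c, s(s(s(m(c, c, 0)))))))):
1. s(m(s(c), s(c), m(s(c), s(m(s(c), c, s(0))), m(m(s(s(0)), s(0), s(c)), c, s(s(s(m(c, c, 0))))))))  →  s(m(s(c), s(c), m(s(c), s(c), m(m(s(s(0)), s(0), s(c)), c, s(s(s(m(c, c, 0))))))))   [R2 at 1.3.2.1]
2. s(m(s(c), s(c), m(s(c), s(c), m(m(s(s(0)), s(0), s(c)), c, s(s(s(m(c, c, 0))))))))  →  s(m(s(c), s(c), m(s(c), s(c), m(c, c, s(s(s(m(c, c, 0))))))))   [R4 at 1.3.3.1]
3. s(m(s(c), s(c), m(s(c), s(c), m(c, c, s(s(s(m(c, c, 0))))))))  →  s(m(s(c), s(c), m(s(c), s(c), s(s(s(m(c, c, 0)))))))   [R1 at 1.3.3]
4. s(m(s(c), s(c), m(s(c), s(c), s(s(s(m(c, c, 0)))))))  →  s(m(s(c), s(c), s(c)))   [R2 at 1.3]
5. s(m(s(c), s(c), s(c)))  →  s(s(c))   [R2 at 1]

Reduce t₂ = s(s(m(s(s(0)), m(s(c), m(s(s(0)), c, s(s(s(c)))), s(s(0))), s(c)))):
1. s(s(m(s(s(0)), m(s(c), m(s(s(0)), c, s(s(s(c)))), s(s(0))), s(c))))  →  s(s(c))   [R4 at 1.1]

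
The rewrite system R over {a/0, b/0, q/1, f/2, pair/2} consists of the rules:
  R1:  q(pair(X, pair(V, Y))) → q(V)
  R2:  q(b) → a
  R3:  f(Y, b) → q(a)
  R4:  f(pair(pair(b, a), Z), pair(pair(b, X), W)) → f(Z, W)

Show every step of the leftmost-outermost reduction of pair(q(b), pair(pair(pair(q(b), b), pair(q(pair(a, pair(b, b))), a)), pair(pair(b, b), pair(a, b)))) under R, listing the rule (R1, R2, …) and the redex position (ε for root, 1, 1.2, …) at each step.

1. pair(q(b), pair(pair(pair(q(b), b), pair(q(pair(a, pair(b, b))), a)), pair(pair(b, b), pair(a, b))))  →  pair(a, pair(pair(pair(q(b), b), pair(q(pair(a, pair(b, b))), a)), pair(pair(b, b), pair(a, b))))   [R2 at 1]
2. pair(a, pair(pair(pair(q(b), b), pair(q(pair(a, pair(b, b))), a)), pair(pair(b, b), pair(a, b))))  →  pair(a, pair(pair(pair(a, b), pair(q(pair(a, pair(b, b))), a)), pair(pair(b, b), pair(a, b))))   [R2 at 2.1.1.1]
3. pair(a, pair(pair(pair(a, b), pair(q(pair(a, pair(b, b))), a)), pair(pair(b, b), pair(a, b))))  →  pair(a, pair(pair(pair(a, b), pair(q(b), a)), pair(pair(b, b), pair(a, b))))   [R1 at 2.1.2.1]
4. pair(a, pair(pair(pair(a, b), pair(q(b), a)), pair(pair(b, b), pair(a, b))))  →  pair(a, pair(pair(pair(a, b), pair(a, a)), pair(pair(b, b), pair(a, b))))   [R2 at 2.1.2.1]

pair(a, pair(pair(pair(a, b), pair(a, a)), pair(pair(b, b), pair(a, b))))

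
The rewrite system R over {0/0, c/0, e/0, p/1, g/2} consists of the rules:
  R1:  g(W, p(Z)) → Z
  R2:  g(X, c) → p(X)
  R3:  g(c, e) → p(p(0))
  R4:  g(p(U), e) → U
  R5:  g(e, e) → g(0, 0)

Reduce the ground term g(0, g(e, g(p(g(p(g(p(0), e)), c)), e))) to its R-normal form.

0

1. g(0, g(e, g(p(g(p(g(p(0), e)), c)), e)))  →  g(0, g(e, g(p(g(p(0), e)), c)))   [R4 at 2.2]
2. g(0, g(e, g(p(g(p(0), e)), c)))  →  g(0, g(e, p(p(g(p(0), e)))))   [R2 at 2.2]
3. g(0, g(e, p(p(g(p(0), e)))))  →  g(0, p(g(p(0), e)))   [R1 at 2]
4. g(0, p(g(p(0), e)))  →  g(p(0), e)   [R1 at ε]
5. g(p(0), e)  →  0   [R4 at ε]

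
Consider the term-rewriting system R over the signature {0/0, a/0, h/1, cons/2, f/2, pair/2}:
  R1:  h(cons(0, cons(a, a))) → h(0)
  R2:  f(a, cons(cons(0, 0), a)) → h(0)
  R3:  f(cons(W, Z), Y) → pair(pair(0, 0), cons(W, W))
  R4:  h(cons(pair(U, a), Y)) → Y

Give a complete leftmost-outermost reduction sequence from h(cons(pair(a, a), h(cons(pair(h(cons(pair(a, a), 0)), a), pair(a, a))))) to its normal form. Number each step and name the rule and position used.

1. h(cons(pair(a, a), h(cons(pair(h(cons(pair(a, a), 0)), a), pair(a, a)))))  →  h(cons(pair(h(cons(pair(a, a), 0)), a), pair(a, a)))   [R4 at ε]
2. h(cons(pair(h(cons(pair(a, a), 0)), a), pair(a, a)))  →  pair(a, a)   [R4 at ε]

pair(a, a)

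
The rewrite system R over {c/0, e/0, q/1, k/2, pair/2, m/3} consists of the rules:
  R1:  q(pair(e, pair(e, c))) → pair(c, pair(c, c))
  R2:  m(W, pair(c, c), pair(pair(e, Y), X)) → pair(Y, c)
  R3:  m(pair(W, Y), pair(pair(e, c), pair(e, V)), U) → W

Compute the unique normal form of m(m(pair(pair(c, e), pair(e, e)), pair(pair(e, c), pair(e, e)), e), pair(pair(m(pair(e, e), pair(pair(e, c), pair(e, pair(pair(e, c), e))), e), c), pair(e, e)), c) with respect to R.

c

1. m(m(pair(pair(c, e), pair(e, e)), pair(pair(e, c), pair(e, e)), e), pair(pair(m(pair(e, e), pair(pair(e, c), pair(e, pair(pair(e, c), e))), e), c), pair(e, e)), c)  →  m(pair(c, e), pair(pair(m(pair(e, e), pair(pair(e, c), pair(e, pair(pair(e, c), e))), e), c), pair(e, e)), c)   [R3 at 1]
2. m(pair(c, e), pair(pair(m(pair(e, e), pair(pair(e, c), pair(e, pair(pair(e, c), e))), e), c), pair(e, e)), c)  →  m(pair(c, e), pair(pair(e, c), pair(e, e)), c)   [R3 at 2.1.1]
3. m(pair(c, e), pair(pair(e, c), pair(e, e)), c)  →  c   [R3 at ε]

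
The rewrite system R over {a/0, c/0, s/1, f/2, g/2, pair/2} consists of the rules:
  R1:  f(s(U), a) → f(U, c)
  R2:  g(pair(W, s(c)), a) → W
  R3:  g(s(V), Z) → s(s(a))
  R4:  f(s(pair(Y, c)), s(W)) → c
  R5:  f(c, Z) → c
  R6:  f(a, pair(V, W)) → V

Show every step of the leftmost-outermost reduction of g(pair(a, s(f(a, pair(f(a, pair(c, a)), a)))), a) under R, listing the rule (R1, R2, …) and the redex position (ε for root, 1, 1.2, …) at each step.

1. g(pair(a, s(f(a, pair(f(a, pair(c, a)), a)))), a)  →  g(pair(a, s(f(a, pair(c, a)))), a)   [R6 at 1.2.1]
2. g(pair(a, s(f(a, pair(c, a)))), a)  →  g(pair(a, s(c)), a)   [R6 at 1.2.1]
3. g(pair(a, s(c)), a)  →  a   [R2 at ε]

a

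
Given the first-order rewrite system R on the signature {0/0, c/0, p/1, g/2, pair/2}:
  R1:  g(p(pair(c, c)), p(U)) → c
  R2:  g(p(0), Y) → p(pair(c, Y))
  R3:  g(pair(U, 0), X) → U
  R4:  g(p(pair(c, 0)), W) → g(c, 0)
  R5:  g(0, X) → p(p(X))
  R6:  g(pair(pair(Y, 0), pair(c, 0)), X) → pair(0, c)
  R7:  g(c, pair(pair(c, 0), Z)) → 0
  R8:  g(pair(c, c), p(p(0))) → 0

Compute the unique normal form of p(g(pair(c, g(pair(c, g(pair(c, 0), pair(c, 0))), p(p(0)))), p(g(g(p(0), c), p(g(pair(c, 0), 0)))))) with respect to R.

1. p(g(pair(c, g(pair(c, g(pair(c, 0), pair(c, 0))), p(p(0)))), p(g(g(p(0), c), p(g(pair(c, 0), 0))))))  →  p(g(pair(c, g(pair(c, c), p(p(0)))), p(g(g(p(0), c), p(g(pair(c, 0), 0))))))   [R3 at 1.1.2.1.2]
2. p(g(pair(c, g(pair(c, c), p(p(0)))), p(g(g(p(0), c), p(g(pair(c, 0), 0))))))  →  p(g(pair(c, 0), p(g(g(p(0), c), p(g(pair(c, 0), 0))))))   [R8 at 1.1.2]
3. p(g(pair(c, 0), p(g(g(p(0), c), p(g(pair(c, 0), 0))))))  →  p(c)   [R3 at 1]

p(c)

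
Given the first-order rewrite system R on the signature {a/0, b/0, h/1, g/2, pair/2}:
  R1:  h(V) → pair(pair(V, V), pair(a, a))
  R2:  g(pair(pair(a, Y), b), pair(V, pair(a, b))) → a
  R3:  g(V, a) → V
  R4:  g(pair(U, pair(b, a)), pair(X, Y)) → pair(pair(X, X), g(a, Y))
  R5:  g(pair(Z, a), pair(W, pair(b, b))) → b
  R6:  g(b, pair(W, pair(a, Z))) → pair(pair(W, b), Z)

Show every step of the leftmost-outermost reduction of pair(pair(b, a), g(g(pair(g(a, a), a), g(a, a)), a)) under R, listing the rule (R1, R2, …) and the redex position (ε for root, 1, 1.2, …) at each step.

pair(pair(b, a), pair(a, a))

1. pair(pair(b, a), g(g(pair(g(a, a), a), g(a, a)), a))  →  pair(pair(b, a), g(pair(g(a, a), a), g(a, a)))   [R3 at 2]
2. pair(pair(b, a), g(pair(g(a, a), a), g(a, a)))  →  pair(pair(b, a), g(pair(a, a), g(a, a)))   [R3 at 2.1.1]
3. pair(pair(b, a), g(pair(a, a), g(a, a)))  →  pair(pair(b, a), g(pair(a, a), a))   [R3 at 2.2]
4. pair(pair(b, a), g(pair(a, a), a))  →  pair(pair(b, a), pair(a, a))   [R3 at 2]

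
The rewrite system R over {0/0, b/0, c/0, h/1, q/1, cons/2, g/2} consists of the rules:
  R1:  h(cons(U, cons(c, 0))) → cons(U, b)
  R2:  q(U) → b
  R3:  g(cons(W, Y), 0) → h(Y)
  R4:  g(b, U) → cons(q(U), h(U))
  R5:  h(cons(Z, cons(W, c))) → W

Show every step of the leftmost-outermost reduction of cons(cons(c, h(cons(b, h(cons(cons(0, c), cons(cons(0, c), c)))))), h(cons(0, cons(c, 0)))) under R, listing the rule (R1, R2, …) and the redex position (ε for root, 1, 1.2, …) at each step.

1. cons(cons(c, h(cons(b, h(cons(cons(0, c), cons(cons(0, c), c)))))), h(cons(0, cons(c, 0))))  →  cons(cons(c, h(cons(b, cons(0, c)))), h(cons(0, cons(c, 0))))   [R5 at 1.2.1.2]
2. cons(cons(c, h(cons(b, cons(0, c)))), h(cons(0, cons(c, 0))))  →  cons(cons(c, 0), h(cons(0, cons(c, 0))))   [R5 at 1.2]
3. cons(cons(c, 0), h(cons(0, cons(c, 0))))  →  cons(cons(c, 0), cons(0, b))   [R1 at 2]

cons(cons(c, 0), cons(0, b))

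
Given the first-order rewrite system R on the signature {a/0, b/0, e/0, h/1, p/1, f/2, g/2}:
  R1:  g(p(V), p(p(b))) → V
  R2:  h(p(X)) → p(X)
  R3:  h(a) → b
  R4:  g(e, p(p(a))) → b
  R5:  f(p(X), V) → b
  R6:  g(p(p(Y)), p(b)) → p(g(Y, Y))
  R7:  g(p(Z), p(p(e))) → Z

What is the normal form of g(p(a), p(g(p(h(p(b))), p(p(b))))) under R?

1. g(p(a), p(g(p(h(p(b))), p(p(b)))))  →  g(p(a), p(h(p(b))))   [R1 at 2.1]
2. g(p(a), p(h(p(b))))  →  g(p(a), p(p(b)))   [R2 at 2.1]
3. g(p(a), p(p(b)))  →  a   [R1 at ε]

a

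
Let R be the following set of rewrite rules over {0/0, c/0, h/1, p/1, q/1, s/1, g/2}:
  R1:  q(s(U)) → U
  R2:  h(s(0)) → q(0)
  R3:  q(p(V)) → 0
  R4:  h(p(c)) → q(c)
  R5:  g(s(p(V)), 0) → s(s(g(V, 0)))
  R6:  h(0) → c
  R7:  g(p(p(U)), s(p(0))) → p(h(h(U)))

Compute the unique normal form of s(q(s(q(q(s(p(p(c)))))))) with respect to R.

1. s(q(s(q(q(s(p(p(c))))))))  →  s(q(q(s(p(p(c))))))   [R1 at 1]
2. s(q(q(s(p(p(c))))))  →  s(q(p(p(c))))   [R1 at 1.1]
3. s(q(p(p(c))))  →  s(0)   [R3 at 1]

s(0)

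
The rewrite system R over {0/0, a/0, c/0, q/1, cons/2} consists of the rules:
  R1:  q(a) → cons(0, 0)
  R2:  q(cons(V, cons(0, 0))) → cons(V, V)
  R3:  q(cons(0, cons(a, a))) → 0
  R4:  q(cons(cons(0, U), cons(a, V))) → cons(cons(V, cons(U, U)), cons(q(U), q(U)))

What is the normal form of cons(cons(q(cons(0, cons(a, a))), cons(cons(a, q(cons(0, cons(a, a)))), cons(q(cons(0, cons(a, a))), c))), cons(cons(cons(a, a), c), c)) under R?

cons(cons(0, cons(cons(a, 0), cons(0, c))), cons(cons(cons(a, a), c), c))

1. cons(cons(q(cons(0, cons(a, a))), cons(cons(a, q(cons(0, cons(a, a)))), cons(q(cons(0, cons(a, a))), c))), cons(cons(cons(a, a), c), c))  →  cons(cons(0, cons(cons(a, q(cons(0, cons(a, a)))), cons(q(cons(0, cons(a, a))), c))), cons(cons(cons(a, a), c), c))   [R3 at 1.1]
2. cons(cons(0, cons(cons(a, q(cons(0, cons(a, a)))), cons(q(cons(0, cons(a, a))), c))), cons(cons(cons(a, a), c), c))  →  cons(cons(0, cons(cons(a, 0), cons(q(cons(0, cons(a, a))), c))), cons(cons(cons(a, a), c), c))   [R3 at 1.2.1.2]
3. cons(cons(0, cons(cons(a, 0), cons(q(cons(0, cons(a, a))), c))), cons(cons(cons(a, a), c), c))  →  cons(cons(0, cons(cons(a, 0), cons(0, c))), cons(cons(cons(a, a), c), c))   [R3 at 1.2.2.1]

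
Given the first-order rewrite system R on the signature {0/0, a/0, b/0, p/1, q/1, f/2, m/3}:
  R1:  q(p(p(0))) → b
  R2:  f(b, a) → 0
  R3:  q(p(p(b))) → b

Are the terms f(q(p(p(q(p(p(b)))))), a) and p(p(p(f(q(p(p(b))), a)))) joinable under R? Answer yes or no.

no — NF(t₁) = 0, NF(t₂) = p(p(p(0)))

Reduce t₁ = f(q(p(p(q(p(p(b)))))), a):
1. f(q(p(p(q(p(p(b)))))), a)  →  f(q(p(p(b))), a)   [R3 at 1.1.1.1]
2. f(q(p(p(b))), a)  →  f(b, a)   [R3 at 1]
3. f(b, a)  →  0   [R2 at ε]

Reduce t₂ = p(p(p(f(q(p(p(b))), a)))):
1. p(p(p(f(q(p(p(b))), a))))  →  p(p(p(f(b, a))))   [R3 at 1.1.1.1]
2. p(p(p(f(b, a))))  →  p(p(p(0)))   [R2 at 1.1.1]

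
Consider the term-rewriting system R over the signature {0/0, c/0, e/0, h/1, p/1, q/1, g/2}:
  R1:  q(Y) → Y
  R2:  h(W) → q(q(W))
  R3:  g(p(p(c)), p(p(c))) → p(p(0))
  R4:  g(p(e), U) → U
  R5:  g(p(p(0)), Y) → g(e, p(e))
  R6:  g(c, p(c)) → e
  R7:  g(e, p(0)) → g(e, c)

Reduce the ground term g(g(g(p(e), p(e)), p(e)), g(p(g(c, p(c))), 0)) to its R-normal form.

0

1. g(g(g(p(e), p(e)), p(e)), g(p(g(c, p(c))), 0))  →  g(g(p(e), p(e)), g(p(g(c, p(c))), 0))   [R4 at 1.1]
2. g(g(p(e), p(e)), g(p(g(c, p(c))), 0))  →  g(p(e), g(p(g(c, p(c))), 0))   [R4 at 1]
3. g(p(e), g(p(g(c, p(c))), 0))  →  g(p(g(c, p(c))), 0)   [R4 at ε]
4. g(p(g(c, p(c))), 0)  →  g(p(e), 0)   [R6 at 1.1]
5. g(p(e), 0)  →  0   [R4 at ε]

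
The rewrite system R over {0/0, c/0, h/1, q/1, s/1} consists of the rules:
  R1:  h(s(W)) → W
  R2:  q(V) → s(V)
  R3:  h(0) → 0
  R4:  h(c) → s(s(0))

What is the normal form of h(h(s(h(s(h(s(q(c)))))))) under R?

1. h(h(s(h(s(h(s(q(c))))))))  →  h(h(s(h(s(q(c))))))   [R1 at 1]
2. h(h(s(h(s(q(c))))))  →  h(h(s(q(c))))   [R1 at 1]
3. h(h(s(q(c))))  →  h(q(c))   [R1 at 1]
4. h(q(c))  →  h(s(c))   [R2 at 1]
5. h(s(c))  →  c   [R1 at ε]

c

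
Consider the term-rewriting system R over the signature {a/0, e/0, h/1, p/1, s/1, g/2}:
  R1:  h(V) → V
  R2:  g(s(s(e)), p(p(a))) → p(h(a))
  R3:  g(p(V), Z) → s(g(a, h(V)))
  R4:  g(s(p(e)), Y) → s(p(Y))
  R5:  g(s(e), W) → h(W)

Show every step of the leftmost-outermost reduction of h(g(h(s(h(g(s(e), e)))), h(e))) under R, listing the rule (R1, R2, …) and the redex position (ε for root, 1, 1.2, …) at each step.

e

1. h(g(h(s(h(g(s(e), e)))), h(e)))  →  g(h(s(h(g(s(e), e)))), h(e))   [R1 at ε]
2. g(h(s(h(g(s(e), e)))), h(e))  →  g(s(h(g(s(e), e))), h(e))   [R1 at 1]
3. g(s(h(g(s(e), e))), h(e))  →  g(s(g(s(e), e)), h(e))   [R1 at 1.1]
4. g(s(g(s(e), e)), h(e))  →  g(s(h(e)), h(e))   [R5 at 1.1]
5. g(s(h(e)), h(e))  →  g(s(e), h(e))   [R1 at 1.1]
6. g(s(e), h(e))  →  h(h(e))   [R5 at ε]
7. h(h(e))  →  h(e)   [R1 at ε]
8. h(e)  →  e   [R1 at ε]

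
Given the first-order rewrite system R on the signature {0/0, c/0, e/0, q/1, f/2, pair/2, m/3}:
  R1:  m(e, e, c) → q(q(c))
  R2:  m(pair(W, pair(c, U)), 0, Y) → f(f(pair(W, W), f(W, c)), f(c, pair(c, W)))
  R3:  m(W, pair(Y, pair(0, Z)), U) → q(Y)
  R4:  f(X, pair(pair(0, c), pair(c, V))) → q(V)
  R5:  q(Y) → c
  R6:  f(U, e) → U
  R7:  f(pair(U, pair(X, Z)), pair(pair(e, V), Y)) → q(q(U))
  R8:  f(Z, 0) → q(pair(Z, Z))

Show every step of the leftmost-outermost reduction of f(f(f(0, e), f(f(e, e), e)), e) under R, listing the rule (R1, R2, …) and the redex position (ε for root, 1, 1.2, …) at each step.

1. f(f(f(0, e), f(f(e, e), e)), e)  →  f(f(0, e), f(f(e, e), e))   [R6 at ε]
2. f(f(0, e), f(f(e, e), e))  →  f(0, f(f(e, e), e))   [R6 at 1]
3. f(0, f(f(e, e), e))  →  f(0, f(e, e))   [R6 at 2]
4. f(0, f(e, e))  →  f(0, e)   [R6 at 2]
5. f(0, e)  →  0   [R6 at ε]

0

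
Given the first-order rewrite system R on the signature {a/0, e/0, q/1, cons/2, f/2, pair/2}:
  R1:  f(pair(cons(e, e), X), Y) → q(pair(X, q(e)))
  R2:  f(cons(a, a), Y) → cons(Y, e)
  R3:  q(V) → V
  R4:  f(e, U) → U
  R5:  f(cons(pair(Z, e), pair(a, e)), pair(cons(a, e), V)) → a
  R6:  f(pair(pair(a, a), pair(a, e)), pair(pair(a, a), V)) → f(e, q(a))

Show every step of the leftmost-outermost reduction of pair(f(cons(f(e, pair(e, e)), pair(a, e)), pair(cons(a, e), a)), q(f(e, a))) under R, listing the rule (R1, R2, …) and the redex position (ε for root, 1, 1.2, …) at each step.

pair(a, a)

1. pair(f(cons(f(e, pair(e, e)), pair(a, e)), pair(cons(a, e), a)), q(f(e, a)))  →  pair(f(cons(pair(e, e), pair(a, e)), pair(cons(a, e), a)), q(f(e, a)))   [R4 at 1.1.1]
2. pair(f(cons(pair(e, e), pair(a, e)), pair(cons(a, e), a)), q(f(e, a)))  →  pair(a, q(f(e, a)))   [R5 at 1]
3. pair(a, q(f(e, a)))  →  pair(a, f(e, a))   [R3 at 2]
4. pair(a, f(e, a))  →  pair(a, a)   [R4 at 2]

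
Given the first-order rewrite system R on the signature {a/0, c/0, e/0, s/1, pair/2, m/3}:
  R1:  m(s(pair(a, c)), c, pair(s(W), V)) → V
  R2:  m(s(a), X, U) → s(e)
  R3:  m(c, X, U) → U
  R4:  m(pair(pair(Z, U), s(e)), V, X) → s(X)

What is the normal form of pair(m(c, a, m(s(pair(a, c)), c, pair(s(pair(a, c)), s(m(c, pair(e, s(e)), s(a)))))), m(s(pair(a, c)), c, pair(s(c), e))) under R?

1. pair(m(c, a, m(s(pair(a, c)), c, pair(s(pair(a, c)), s(m(c, pair(e, s(e)), s(a)))))), m(s(pair(a, c)), c, pair(s(c), e)))  →  pair(m(s(pair(a, c)), c, pair(s(pair(a, c)), s(m(c, pair(e, s(e)), s(a))))), m(s(pair(a, c)), c, pair(s(c), e)))   [R3 at 1]
2. pair(m(s(pair(a, c)), c, pair(s(pair(a, c)), s(m(c, pair(e, s(e)), s(a))))), m(s(pair(a, c)), c, pair(s(c), e)))  →  pair(s(m(c, pair(e, s(e)), s(a))), m(s(pair(a, c)), c, pair(s(c), e)))   [R1 at 1]
3. pair(s(m(c, pair(e, s(e)), s(a))), m(s(pair(a, c)), c, pair(s(c), e)))  →  pair(s(s(a)), m(s(pair(a, c)), c, pair(s(c), e)))   [R3 at 1.1]
4. pair(s(s(a)), m(s(pair(a, c)), c, pair(s(c), e)))  →  pair(s(s(a)), e)   [R1 at 2]

pair(s(s(a)), e)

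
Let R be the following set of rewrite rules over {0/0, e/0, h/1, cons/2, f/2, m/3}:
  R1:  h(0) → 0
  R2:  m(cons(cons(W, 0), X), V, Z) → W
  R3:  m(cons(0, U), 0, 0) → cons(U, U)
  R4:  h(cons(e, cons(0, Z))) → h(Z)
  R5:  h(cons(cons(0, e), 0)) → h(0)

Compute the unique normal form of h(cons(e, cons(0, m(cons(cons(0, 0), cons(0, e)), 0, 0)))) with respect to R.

0

1. h(cons(e, cons(0, m(cons(cons(0, 0), cons(0, e)), 0, 0))))  →  h(m(cons(cons(0, 0), cons(0, e)), 0, 0))   [R4 at ε]
2. h(m(cons(cons(0, 0), cons(0, e)), 0, 0))  →  h(0)   [R2 at 1]
3. h(0)  →  0   [R1 at ε]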